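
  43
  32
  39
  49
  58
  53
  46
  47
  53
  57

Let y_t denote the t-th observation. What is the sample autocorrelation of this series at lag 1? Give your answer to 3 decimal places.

Mean ȳ = (43 + 32 + 39 + 49 + 58 + 53 + 46 + 47 + 53 + 57)/10 = 47.7000
Numerator Σ_{t=1}^{9}(y_t−ȳ)(y_{t+1}−ȳ) = 304.8100
Denominator Σ(y_t−ȳ)² = 598.1000
r_1 = 304.8100 / 598.1000 = 0.510

0.510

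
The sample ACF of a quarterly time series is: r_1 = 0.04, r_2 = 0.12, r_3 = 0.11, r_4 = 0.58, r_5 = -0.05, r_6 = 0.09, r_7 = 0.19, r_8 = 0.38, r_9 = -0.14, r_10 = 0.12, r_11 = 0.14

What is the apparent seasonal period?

The largest autocorrelation is r_4 = 0.58, with a weaker echo at lag 8 (0.38); the remaining lags stay at or below 0.19.
The dominant spike at lag 4 indicates a seasonal period of 4.

4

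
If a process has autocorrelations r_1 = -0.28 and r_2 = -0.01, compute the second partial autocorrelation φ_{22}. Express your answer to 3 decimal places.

-0.096

φ_{22} = (r_2 − r_1²) / (1 − r_1²)
r_1² = (-0.28)² = 0.0784
Numerator = -0.01 − 0.0784 = -0.0884; denominator = 1 − 0.0784 = 0.9216
φ_{22} = -0.0884 / 0.9216 = -0.096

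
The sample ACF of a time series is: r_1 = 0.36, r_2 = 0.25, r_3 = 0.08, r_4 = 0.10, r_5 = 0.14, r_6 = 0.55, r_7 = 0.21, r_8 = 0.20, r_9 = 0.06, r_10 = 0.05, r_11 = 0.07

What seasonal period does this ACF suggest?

The largest autocorrelation is r_6 = 0.55; the remaining lags stay at or below 0.36. The elevated value at lag 1 (0.36), dropping to 0.25 at lag 2, reflects decaying short-term dependence rather than seasonality.
The dominant spike at lag 6 indicates a seasonal period of 6.

6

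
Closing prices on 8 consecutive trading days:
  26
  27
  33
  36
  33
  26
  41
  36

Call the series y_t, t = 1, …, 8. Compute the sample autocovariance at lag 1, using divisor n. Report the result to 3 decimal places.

Mean ȳ = (26 + 27 + 33 + 36 + 33 + 26 + 41 + 36)/8 = 32.2500
Σ_{t=1}^{7}(y_t−ȳ)(y_{t+1}−ȳ) = 7.9375
γ_1 = 7.9375 / 8 = 0.992

0.992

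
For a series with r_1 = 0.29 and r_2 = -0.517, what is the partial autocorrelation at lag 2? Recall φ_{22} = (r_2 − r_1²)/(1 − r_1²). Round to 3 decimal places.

-0.656

φ_{22} = (r_2 − r_1²) / (1 − r_1²)
r_1² = (0.29)² = 0.0841
Numerator = -0.517 − 0.0841 = -0.6011; denominator = 1 − 0.0841 = 0.9159
φ_{22} = -0.6011 / 0.9159 = -0.656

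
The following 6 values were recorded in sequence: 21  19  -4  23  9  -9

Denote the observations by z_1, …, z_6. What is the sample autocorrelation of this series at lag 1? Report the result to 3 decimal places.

Mean z̄ = (21 + 19 − 4 + 23 + 9 − 9)/6 = 9.8333
Deviations from mean: 11.1667, 9.1667, -13.8333, 13.1667, -0.8333, -18.8333
Σ(z_t−z̄)(z_{t+1}−z̄) = (102.3611) + (-126.8056) + (-182.1389) + (-10.9722) + (15.6944) = -201.8611
Denominator Σ(z_t−z̄)² = 928.8333
r_1 = -201.8611 / 928.8333 = -0.217

-0.217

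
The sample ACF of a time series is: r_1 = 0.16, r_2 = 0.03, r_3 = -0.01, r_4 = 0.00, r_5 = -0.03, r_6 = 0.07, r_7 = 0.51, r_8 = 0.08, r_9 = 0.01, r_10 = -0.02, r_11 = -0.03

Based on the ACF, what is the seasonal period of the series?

7

The largest autocorrelation is r_7 = 0.51; the remaining lags stay at or below 0.16.
The dominant spike at lag 7 indicates a seasonal period of 7.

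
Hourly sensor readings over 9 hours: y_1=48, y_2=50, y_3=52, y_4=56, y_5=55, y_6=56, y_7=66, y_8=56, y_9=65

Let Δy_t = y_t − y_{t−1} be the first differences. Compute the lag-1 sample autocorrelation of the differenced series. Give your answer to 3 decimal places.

-0.702

First differences Δy: 2, 2, 4, -1, 1, 10, -10, 9
Mean of differences = 2.1250
Numerator Σ(Δy_t−Δȳ)(Δy_{t+1}−Δȳ) = -190.2656
Denominator Σ(Δy_t−Δȳ)² = 270.8750
r_1(Δy) = -190.2656 / 270.8750 = -0.702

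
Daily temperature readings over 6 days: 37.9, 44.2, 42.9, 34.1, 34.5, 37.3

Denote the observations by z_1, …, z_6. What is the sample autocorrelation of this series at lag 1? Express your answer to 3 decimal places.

Mean z̄ = (37.9 + 44.2 + 42.9 + 34.1 + 34.5 + 37.3)/6 = 38.4833
Deviations from mean: -0.5833, 5.7167, 4.4167, -4.3833, -3.9833, -1.1833
Σ(z_t−z̄)(z_{t+1}−z̄) = (-3.3347) + (25.2486) + (-19.3597) + (17.4603) + (4.7136) = 24.7281
Denominator Σ(z_t−z̄)² = 89.0083
r_1 = 24.7281 / 89.0083 = 0.278

0.278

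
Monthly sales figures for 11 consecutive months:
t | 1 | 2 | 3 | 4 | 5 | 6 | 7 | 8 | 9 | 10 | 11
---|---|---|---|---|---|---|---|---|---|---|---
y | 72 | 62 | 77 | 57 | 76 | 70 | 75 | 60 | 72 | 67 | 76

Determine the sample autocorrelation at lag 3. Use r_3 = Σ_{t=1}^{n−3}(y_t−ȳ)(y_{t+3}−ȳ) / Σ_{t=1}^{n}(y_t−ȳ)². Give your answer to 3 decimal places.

-0.571

Mean ȳ = (72 + 62 + 77 + 57 + 76 + 70 + 75 + 60 + 72 + 67 + 76)/11 = 69.4545
Numerator Σ_{t=1}^{8}(y_t−ȳ)(y_{t+3}−ȳ) = -281.4380
Denominator Σ(y_t−ȳ)² = 492.7273
r_3 = -281.4380 / 492.7273 = -0.571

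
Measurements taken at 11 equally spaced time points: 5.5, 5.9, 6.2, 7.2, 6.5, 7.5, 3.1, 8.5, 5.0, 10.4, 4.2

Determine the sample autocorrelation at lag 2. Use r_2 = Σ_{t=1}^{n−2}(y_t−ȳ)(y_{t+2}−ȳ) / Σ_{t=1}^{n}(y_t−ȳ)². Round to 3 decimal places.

Mean ȳ = (5.5 + 5.9 + 6.2 + 7.2 + 6.5 + 7.5 + 3.1 + 8.5 + 5.0 + 10.4 + 4.2)/11 = 6.3636
Numerator Σ_{t=1}^{9}(y_t−ȳ)(y_{t+2}−ȳ) = 18.6883
Denominator Σ(y_t−ȳ)² = 41.0455
r_2 = 18.6883 / 41.0455 = 0.455

0.455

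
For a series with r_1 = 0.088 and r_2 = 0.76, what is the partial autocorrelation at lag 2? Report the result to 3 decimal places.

0.758

φ_{22} = (r_2 − r_1²) / (1 − r_1²)
r_1² = (0.088)² = 0.007744
Numerator = 0.76 − 0.0077 = 0.7523; denominator = 1 − 0.0077 = 0.9923
φ_{22} = 0.7523 / 0.9923 = 0.758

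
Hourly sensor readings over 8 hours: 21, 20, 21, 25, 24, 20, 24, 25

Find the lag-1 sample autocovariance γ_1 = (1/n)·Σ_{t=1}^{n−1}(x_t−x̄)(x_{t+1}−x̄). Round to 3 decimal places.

0.469

Mean x̄ = (21 + 20 + 21 + 25 + 24 + 20 + 24 + 25)/8 = 22.5000
Deviations: -1.5000, -2.5000, -1.5000, 2.5000, 1.5000, -2.5000, 1.5000, 2.5000
Σ_{t=1}^{7}(x_t−x̄)(x_{t+1}−x̄) = 3.7500
γ_1 = 3.7500 / 8 = 0.469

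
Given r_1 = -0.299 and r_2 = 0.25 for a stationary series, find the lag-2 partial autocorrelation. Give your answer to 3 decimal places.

φ_{22} = (r_2 − r_1²) / (1 − r_1²)
r_1² = (-0.299)² = 0.089401
Numerator = 0.25 − 0.0894 = 0.1606; denominator = 1 − 0.0894 = 0.9106
φ_{22} = 0.1606 / 0.9106 = 0.176

0.176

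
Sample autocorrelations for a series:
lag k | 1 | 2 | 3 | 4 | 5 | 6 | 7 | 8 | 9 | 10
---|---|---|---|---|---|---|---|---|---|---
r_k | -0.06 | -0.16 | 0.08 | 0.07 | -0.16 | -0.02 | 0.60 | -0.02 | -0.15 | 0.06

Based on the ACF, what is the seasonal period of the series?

The largest autocorrelation is r_7 = 0.60; the remaining lags stay at or below 0.08.
The dominant spike at lag 7 indicates a seasonal period of 7.

7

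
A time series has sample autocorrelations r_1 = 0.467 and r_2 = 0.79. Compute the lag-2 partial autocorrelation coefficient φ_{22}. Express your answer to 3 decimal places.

φ_{22} = (r_2 − r_1²) / (1 − r_1²)
r_1² = (0.467)² = 0.218089
Numerator = 0.79 − 0.2181 = 0.5719; denominator = 1 − 0.2181 = 0.7819
φ_{22} = 0.5719 / 0.7819 = 0.731

0.731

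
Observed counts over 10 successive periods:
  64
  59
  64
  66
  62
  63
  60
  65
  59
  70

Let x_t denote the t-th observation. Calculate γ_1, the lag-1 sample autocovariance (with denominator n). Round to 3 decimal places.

-4.884

Mean x̄ = (64 + 59 + 64 + 66 + 62 + 63 + 60 + 65 + 59 + 70)/10 = 63.2000
Σ_{t=1}^{9}(x_t−x̄)(x_{t+1}−x̄) = -48.8400
γ_1 = -48.8400 / 10 = -4.884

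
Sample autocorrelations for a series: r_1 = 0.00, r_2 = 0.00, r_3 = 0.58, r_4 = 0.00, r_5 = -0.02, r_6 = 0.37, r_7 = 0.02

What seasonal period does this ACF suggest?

3

The largest autocorrelation is r_3 = 0.58, with a weaker echo at lag 6 (0.37); the remaining lags stay at or below 0.02.
The dominant spike at lag 3 indicates a seasonal period of 3.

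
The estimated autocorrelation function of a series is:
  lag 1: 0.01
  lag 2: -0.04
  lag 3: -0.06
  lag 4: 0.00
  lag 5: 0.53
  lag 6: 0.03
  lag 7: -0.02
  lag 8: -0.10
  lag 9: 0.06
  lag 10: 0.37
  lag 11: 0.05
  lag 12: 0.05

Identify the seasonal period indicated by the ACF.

The largest autocorrelation is r_5 = 0.53, with a weaker echo at lag 10 (0.37); the remaining lags stay at or below 0.06.
The dominant spike at lag 5 indicates a seasonal period of 5.

5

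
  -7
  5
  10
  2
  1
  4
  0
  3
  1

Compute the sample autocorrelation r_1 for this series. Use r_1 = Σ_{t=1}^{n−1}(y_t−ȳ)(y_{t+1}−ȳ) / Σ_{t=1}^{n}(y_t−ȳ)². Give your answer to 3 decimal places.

-0.080

Mean ȳ = (-7 + 5 + 10 + 2 + 1 + 4 + 0 + 3 + 1)/9 = 2.1111
Numerator Σ_{t=1}^{8}(y_t−ȳ)(y_{t+1}−ȳ) = -13.2346
Denominator Σ(y_t−ȳ)² = 164.8889
r_1 = -13.2346 / 164.8889 = -0.080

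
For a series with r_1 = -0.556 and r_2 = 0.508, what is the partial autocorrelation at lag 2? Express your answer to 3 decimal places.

φ_{22} = (r_2 − r_1²) / (1 − r_1²)
r_1² = (-0.556)² = 0.309136
Numerator = 0.508 − 0.3091 = 0.1989; denominator = 1 − 0.3091 = 0.6909
φ_{22} = 0.1989 / 0.6909 = 0.288

0.288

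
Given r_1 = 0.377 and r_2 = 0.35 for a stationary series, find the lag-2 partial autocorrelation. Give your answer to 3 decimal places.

φ_{22} = (r_2 − r_1²) / (1 − r_1²)
r_1² = (0.377)² = 0.142129
Numerator = 0.35 − 0.1421 = 0.2079; denominator = 1 − 0.1421 = 0.8579
φ_{22} = 0.2079 / 0.8579 = 0.242

0.242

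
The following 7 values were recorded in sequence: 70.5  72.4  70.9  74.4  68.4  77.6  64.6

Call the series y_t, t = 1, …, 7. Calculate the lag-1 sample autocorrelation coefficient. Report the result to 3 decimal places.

Mean ȳ = (70.5 + 72.4 + 70.9 + 74.4 + 68.4 + 77.6 + 64.6)/7 = 71.2571
Deviations from mean: -0.7571, 1.1429, -0.3571, 3.1429, -2.8571, 6.3429, -6.6571
Numerator Σ_{t=1}^{6}(y_t−ȳ)(y_{t+1}−ȳ) = -71.7233
Denominator Σ(y_t−ȳ)² = 104.5971
r_1 = -71.7233 / 104.5971 = -0.686

-0.686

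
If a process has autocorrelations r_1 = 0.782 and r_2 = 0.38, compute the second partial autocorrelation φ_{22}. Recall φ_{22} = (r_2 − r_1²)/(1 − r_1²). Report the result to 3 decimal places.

-0.596

φ_{22} = (r_2 − r_1²) / (1 − r_1²)
r_1² = (0.782)² = 0.611524
Numerator = 0.38 − 0.6115 = -0.2315; denominator = 1 − 0.6115 = 0.3885
φ_{22} = -0.2315 / 0.3885 = -0.596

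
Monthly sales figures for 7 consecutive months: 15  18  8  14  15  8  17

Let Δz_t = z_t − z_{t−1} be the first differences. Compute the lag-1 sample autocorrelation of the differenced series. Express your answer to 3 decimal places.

First differences Δz: 3, -10, 6, 1, -7, 9
Mean of differences = 0.3333
Numerator Σ(Δz_t−Δz̄)(Δz_{t+1}−Δz̄) = -150.7778
Denominator Σ(Δz_t−Δz̄)² = 275.3333
r_1(Δz) = -150.7778 / 275.3333 = -0.548

-0.548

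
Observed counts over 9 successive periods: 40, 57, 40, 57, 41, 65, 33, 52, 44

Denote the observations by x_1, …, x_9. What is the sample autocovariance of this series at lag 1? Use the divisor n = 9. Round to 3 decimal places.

-80.679

Mean x̄ = (40 + 57 + 40 + 57 + 41 + 65 + 33 + 52 + 44)/9 = 47.6667
Σ_{t=1}^{8}(x_t−x̄)(x_{t+1}−x̄) = -726.1111
γ_1 = -726.1111 / 9 = -80.679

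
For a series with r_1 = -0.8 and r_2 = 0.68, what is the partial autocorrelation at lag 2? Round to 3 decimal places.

φ_{22} = (r_2 − r_1²) / (1 − r_1²)
r_1² = (-0.8)² = 0.64
Numerator = 0.68 − 0.6400 = 0.0400; denominator = 1 − 0.6400 = 0.3600
φ_{22} = 0.0400 / 0.3600 = 0.111

0.111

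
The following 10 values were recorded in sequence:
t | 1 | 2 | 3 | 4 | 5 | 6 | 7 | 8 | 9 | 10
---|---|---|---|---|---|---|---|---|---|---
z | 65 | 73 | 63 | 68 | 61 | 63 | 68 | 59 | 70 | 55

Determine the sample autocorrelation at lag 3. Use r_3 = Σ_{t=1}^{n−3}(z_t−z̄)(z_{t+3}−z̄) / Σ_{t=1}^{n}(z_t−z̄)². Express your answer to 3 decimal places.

Mean z̄ = (65 + 73 + 63 + 68 + 61 + 63 + 68 + 59 + 70 + 55)/10 = 64.5000
Numerator Σ_{t=1}^{7}(z_t−z̄)(z_{t+3}−z̄) = -35.7500
Denominator Σ(z_t−z̄)² = 264.5000
r_3 = -35.7500 / 264.5000 = -0.135

-0.135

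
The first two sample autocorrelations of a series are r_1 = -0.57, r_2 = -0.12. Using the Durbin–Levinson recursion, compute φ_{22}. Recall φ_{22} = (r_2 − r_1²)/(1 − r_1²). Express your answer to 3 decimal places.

φ_{22} = (r_2 − r_1²) / (1 − r_1²)
r_1² = (-0.57)² = 0.3249
Numerator = -0.12 − 0.3249 = -0.4449; denominator = 1 − 0.3249 = 0.6751
φ_{22} = -0.4449 / 0.6751 = -0.659

-0.659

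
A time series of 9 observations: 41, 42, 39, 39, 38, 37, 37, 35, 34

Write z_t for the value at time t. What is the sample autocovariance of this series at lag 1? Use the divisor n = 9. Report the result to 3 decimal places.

Mean z̄ = (41 + 42 + 39 + 39 + 38 + 37 + 37 + 35 + 34)/9 = 38.0000
Σ_{t=1}^{8}(z_t−z̄)(z_{t+1}−z̄) = 33.0000
γ_1 = 33.0000 / 9 = 3.667

3.667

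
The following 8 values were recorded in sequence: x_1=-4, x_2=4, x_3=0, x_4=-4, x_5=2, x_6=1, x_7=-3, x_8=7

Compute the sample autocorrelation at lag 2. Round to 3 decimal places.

-0.172

Mean x̄ = (-4 + 4 + 0 − 4 + 2 + 1 − 3 + 7)/8 = 0.3750
Numerator Σ_{t=1}^{6}(x_t−x̄)(x_{t+2}−x̄) = -18.9063
Denominator Σ(x_t−x̄)² = 109.8750
r_2 = -18.9063 / 109.8750 = -0.172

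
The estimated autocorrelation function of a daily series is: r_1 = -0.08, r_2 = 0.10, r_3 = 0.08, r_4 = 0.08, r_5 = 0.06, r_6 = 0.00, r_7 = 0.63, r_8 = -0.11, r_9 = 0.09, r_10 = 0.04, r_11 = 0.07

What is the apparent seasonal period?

The largest autocorrelation is r_7 = 0.63; the remaining lags stay at or below 0.10.
The dominant spike at lag 7 indicates a seasonal period of 7.

7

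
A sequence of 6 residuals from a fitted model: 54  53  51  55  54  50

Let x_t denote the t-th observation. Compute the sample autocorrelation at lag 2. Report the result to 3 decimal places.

-0.534

Mean x̄ = (54 + 53 + 51 + 55 + 54 + 50)/6 = 52.8333
Deviations from mean: 1.1667, 0.1667, -1.8333, 2.1667, 1.1667, -2.8333
Numerator Σ_{t=1}^{4}(x_t−x̄)(x_{t+2}−x̄) = -10.0556
Denominator Σ(x_t−x̄)² = 18.8333
r_2 = -10.0556 / 18.8333 = -0.534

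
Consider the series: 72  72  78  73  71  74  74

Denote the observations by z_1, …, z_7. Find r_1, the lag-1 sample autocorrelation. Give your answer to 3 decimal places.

Mean z̄ = (72 + 72 + 78 + 73 + 71 + 74 + 74)/7 = 73.4286
Numerator Σ_{t=1}^{6}(z_t−z̄)(z_{t+1}−z̄) = -6.4694
Denominator Σ(z_t−z̄)² = 31.7143
r_1 = -6.4694 / 31.7143 = -0.204

-0.204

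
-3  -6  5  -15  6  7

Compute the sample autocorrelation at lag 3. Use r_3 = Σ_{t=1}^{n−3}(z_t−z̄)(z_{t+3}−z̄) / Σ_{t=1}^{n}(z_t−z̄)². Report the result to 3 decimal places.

Mean z̄ = (-3 − 6 + 5 − 15 + 6 + 7)/6 = -1.0000
Deviations from mean: -2.0000, -5.0000, 6.0000, -14.0000, 7.0000, 8.0000
Numerator Σ_{t=1}^{3}(z_t−z̄)(z_{t+3}−z̄) = 41.0000
Denominator Σ(z_t−z̄)² = 374.0000
r_3 = 41.0000 / 374.0000 = 0.110

0.110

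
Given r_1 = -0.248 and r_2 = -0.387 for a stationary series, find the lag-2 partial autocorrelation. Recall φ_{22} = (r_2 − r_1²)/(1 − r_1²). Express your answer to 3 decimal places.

φ_{22} = (r_2 − r_1²) / (1 − r_1²)
r_1² = (-0.248)² = 0.061504
Numerator = -0.387 − 0.0615 = -0.4485; denominator = 1 − 0.0615 = 0.9385
φ_{22} = -0.4485 / 0.9385 = -0.478

-0.478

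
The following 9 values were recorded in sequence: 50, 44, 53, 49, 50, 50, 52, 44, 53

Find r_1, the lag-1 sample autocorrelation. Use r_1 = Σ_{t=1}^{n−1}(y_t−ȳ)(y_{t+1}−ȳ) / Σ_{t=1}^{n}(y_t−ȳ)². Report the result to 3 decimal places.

-0.605

Mean ȳ = (50 + 44 + 53 + 49 + 50 + 50 + 52 + 44 + 53)/9 = 49.4444
Numerator Σ_{t=1}^{8}(y_t−ȳ)(y_{t+1}−ȳ) = -55.7531
Denominator Σ(y_t−ȳ)² = 92.2222
r_1 = -55.7531 / 92.2222 = -0.605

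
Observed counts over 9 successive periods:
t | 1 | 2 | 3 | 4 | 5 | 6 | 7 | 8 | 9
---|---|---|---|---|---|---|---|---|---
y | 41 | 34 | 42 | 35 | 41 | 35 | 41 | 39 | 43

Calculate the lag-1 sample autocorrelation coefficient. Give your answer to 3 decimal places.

-0.649

Mean ȳ = (41 + 34 + 42 + 35 + 41 + 35 + 41 + 39 + 43)/9 = 39.0000
Numerator Σ_{t=1}^{8}(y_t−ȳ)(y_{t+1}−ȳ) = -61.0000
Denominator Σ(y_t−ȳ)² = 94.0000
r_1 = -61.0000 / 94.0000 = -0.649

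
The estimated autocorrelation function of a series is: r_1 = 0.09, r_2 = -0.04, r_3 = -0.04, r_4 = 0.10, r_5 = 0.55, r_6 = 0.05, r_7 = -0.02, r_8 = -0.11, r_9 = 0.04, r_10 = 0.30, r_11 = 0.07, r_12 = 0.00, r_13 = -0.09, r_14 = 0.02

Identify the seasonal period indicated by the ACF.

5

The largest autocorrelation is r_5 = 0.55, with a weaker echo at lag 10 (0.30); the remaining lags stay at or below 0.10.
The dominant spike at lag 5 indicates a seasonal period of 5.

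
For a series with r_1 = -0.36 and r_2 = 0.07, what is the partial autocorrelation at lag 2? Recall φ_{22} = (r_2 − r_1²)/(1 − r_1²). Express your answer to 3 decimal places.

φ_{22} = (r_2 − r_1²) / (1 − r_1²)
r_1² = (-0.36)² = 0.1296
Numerator = 0.07 − 0.1296 = -0.0596; denominator = 1 − 0.1296 = 0.8704
φ_{22} = -0.0596 / 0.8704 = -0.068

-0.068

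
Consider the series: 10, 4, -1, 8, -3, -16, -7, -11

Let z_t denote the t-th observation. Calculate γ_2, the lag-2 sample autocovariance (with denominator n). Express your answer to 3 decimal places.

Mean z̄ = (10 + 4 − 1 + 8 − 3 − 16 − 7 − 11)/8 = -2.0000
Σ_{t=1}^{6}(z_t−z̄)(z_{t+2}−z̄) = 62.0000
γ_2 = 62.0000 / 8 = 7.750

7.750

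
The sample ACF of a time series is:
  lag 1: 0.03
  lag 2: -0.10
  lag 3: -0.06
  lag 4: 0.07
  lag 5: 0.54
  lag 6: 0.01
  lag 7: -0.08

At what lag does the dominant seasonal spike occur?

5

The largest autocorrelation is r_5 = 0.54; the remaining lags stay at or below 0.07.
The dominant spike at lag 5 indicates a seasonal period of 5.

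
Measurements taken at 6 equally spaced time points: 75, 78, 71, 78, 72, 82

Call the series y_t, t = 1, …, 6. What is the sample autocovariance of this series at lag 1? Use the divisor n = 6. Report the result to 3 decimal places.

-9.000

Mean ȳ = (75 + 78 + 71 + 78 + 72 + 82)/6 = 76.0000
Σ_{t=1}^{5}(y_t−ȳ)(y_{t+1}−ȳ) = -54.0000
γ_1 = -54.0000 / 6 = -9.000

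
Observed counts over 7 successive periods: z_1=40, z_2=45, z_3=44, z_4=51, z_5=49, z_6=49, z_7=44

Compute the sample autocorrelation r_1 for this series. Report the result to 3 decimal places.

Mean z̄ = (40 + 45 + 44 + 51 + 49 + 49 + 44)/7 = 46.0000
Deviations from mean: -6.0000, -1.0000, -2.0000, 5.0000, 3.0000, 3.0000, -2.0000
Numerator Σ_{t=1}^{6}(z_t−z̄)(z_{t+1}−z̄) = 16.0000
Denominator Σ(z_t−z̄)² = 88.0000
r_1 = 16.0000 / 88.0000 = 0.182

0.182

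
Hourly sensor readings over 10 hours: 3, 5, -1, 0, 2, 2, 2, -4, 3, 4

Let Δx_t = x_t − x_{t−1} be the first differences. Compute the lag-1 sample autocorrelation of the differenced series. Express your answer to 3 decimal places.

-0.388

First differences Δx: 2, -6, 1, 2, 0, 0, -6, 7, 1
Mean of differences = 0.1111
Numerator Σ(Δx_t−Δx̄)(Δx_{t+1}−Δx̄) = -50.7901
Denominator Σ(Δx_t−Δx̄)² = 130.8889
r_1(Δx) = -50.7901 / 130.8889 = -0.388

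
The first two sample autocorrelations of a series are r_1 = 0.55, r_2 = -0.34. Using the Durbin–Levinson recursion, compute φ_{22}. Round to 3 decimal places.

φ_{22} = (r_2 − r_1²) / (1 − r_1²)
r_1² = (0.55)² = 0.3025
Numerator = -0.34 − 0.3025 = -0.6425; denominator = 1 − 0.3025 = 0.6975
φ_{22} = -0.6425 / 0.6975 = -0.921

-0.921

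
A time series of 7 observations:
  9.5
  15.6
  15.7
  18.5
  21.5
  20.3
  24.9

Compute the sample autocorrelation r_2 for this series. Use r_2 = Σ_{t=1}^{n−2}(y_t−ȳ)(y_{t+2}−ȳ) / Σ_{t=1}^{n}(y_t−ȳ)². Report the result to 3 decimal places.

0.239

Mean ȳ = (9.5 + 15.6 + 15.7 + 18.5 + 21.5 + 20.3 + 24.9)/7 = 18.0000
Σ(y_t−ȳ)(y_{t+2}−ȳ) = (19.5500) + (-1.2000) + (-8.0500) + (1.1500) + (24.1500) = 35.6000
Denominator Σ(y_t−ȳ)² = 148.7000
r_2 = 35.6000 / 148.7000 = 0.239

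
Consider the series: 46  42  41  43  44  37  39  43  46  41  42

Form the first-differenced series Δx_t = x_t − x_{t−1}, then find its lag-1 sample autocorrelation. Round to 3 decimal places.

First differences Δx: -4, -1, 2, 1, -7, 2, 4, 3, -5, 1
Mean of differences = -0.4000
Numerator Σ(Δx_t−Δx̄)(Δx_{t+1}−Δx̄) = -17.5600
Denominator Σ(Δx_t−Δx̄)² = 124.4000
r_1(Δx) = -17.5600 / 124.4000 = -0.141

-0.141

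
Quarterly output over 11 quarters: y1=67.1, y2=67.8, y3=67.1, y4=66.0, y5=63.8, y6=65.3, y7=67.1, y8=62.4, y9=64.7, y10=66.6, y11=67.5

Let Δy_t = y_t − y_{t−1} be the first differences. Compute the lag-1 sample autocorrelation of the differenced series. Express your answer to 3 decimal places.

First differences Δy: 0.7, -0.7, -1.1, -2.2, 1.5, 1.8, -4.7, 2.3, 1.9, 0.9
Mean of differences = 0.0400
Numerator Σ(Δy_t−Δȳ)(Δy_{t+1}−Δȳ) = -11.0436
Denominator Σ(Δy_t−Δȳ)² = 44.3040
r_1(Δy) = -11.0436 / 44.3040 = -0.249

-0.249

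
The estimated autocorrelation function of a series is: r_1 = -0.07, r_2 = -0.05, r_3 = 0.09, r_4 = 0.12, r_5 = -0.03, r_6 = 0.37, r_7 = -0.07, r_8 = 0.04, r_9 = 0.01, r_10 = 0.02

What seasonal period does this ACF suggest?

6

The largest autocorrelation is r_6 = 0.37; the remaining lags stay at or below 0.12.
The dominant spike at lag 6 indicates a seasonal period of 6.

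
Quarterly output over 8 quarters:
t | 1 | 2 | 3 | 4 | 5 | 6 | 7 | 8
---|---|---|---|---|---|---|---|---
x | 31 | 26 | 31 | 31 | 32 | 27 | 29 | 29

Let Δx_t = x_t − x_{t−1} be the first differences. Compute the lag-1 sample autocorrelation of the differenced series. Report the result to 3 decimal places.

-0.494

First differences Δx: -5, 5, 0, 1, -5, 2, 0
Mean of differences = -0.2857
Numerator Σ(Δx_t−Δx̄)(Δx_{t+1}−Δx̄) = -39.2245
Denominator Σ(Δx_t−Δx̄)² = 79.4286
r_1(Δx) = -39.2245 / 79.4286 = -0.494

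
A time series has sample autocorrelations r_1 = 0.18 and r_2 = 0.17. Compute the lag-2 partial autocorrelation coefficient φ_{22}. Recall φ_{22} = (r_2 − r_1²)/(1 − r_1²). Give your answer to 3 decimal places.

0.142

φ_{22} = (r_2 − r_1²) / (1 − r_1²)
r_1² = (0.18)² = 0.0324
Numerator = 0.17 − 0.0324 = 0.1376; denominator = 1 − 0.0324 = 0.9676
φ_{22} = 0.1376 / 0.9676 = 0.142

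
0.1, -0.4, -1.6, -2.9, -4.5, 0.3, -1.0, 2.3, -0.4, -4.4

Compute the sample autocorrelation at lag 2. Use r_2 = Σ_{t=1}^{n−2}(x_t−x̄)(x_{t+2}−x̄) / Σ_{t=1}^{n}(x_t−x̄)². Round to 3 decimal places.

-0.230

Mean x̄ = (0.1 − 0.4 − 1.6 − 2.9 − 4.5 + 0.3 − 1.0 + 2.3 − 0.4 − 4.4)/10 = -1.2500
Numerator Σ_{t=1}^{8}(x_t−x̄)(x_{t+2}−x̄) = -9.5750
Denominator Σ(x_t−x̄)² = 41.6650
r_2 = -9.5750 / 41.6650 = -0.230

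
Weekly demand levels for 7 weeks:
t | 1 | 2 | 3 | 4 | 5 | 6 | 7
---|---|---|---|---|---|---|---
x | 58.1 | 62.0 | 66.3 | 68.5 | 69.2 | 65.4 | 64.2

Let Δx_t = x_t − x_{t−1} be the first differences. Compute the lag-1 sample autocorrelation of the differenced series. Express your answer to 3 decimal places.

0.517

First differences Δx: 3.9, 4.3, 2.2, 0.7, -3.8, -1.2
Mean of differences = 1.0167
Numerator Σ(Δx_t−Δx̄)(Δx_{t+1}−Δx̄) = 25.1797
Denominator Σ(Δx_t−Δx̄)² = 48.7083
r_1(Δx) = 25.1797 / 48.7083 = 0.517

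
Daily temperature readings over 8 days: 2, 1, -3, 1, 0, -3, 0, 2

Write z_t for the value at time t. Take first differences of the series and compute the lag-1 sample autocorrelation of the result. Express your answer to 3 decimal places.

First differences Δz: -1, -4, 4, -1, -3, 3, 2
Mean of differences = 0.0000
Numerator Σ(Δz_t−Δz̄)(Δz_{t+1}−Δz̄) = -16.0000
Denominator Σ(Δz_t−Δz̄)² = 56.0000
r_1(Δz) = -16.0000 / 56.0000 = -0.286

-0.286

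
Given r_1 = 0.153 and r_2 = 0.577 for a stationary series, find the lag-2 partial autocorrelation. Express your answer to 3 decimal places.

0.567

φ_{22} = (r_2 − r_1²) / (1 − r_1²)
r_1² = (0.153)² = 0.023409
Numerator = 0.577 − 0.0234 = 0.5536; denominator = 1 − 0.0234 = 0.9766
φ_{22} = 0.5536 / 0.9766 = 0.567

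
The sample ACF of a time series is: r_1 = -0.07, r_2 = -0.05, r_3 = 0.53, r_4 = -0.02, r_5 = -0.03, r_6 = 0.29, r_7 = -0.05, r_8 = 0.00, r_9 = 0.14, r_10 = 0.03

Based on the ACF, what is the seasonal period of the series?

3

The largest autocorrelation is r_3 = 0.53, with a weaker echo at lag 6 (0.29); the remaining lags stay at or below 0.14.
The dominant spike at lag 3 indicates a seasonal period of 3.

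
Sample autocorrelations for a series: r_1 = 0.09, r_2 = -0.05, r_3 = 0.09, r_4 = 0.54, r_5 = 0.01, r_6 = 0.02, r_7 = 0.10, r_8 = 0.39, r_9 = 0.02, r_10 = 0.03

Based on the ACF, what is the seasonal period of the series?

4

The largest autocorrelation is r_4 = 0.54, with a weaker echo at lag 8 (0.39); the remaining lags stay at or below 0.10.
The dominant spike at lag 4 indicates a seasonal period of 4.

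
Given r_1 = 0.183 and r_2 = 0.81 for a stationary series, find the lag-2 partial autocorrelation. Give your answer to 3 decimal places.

φ_{22} = (r_2 − r_1²) / (1 − r_1²)
r_1² = (0.183)² = 0.033489
Numerator = 0.81 − 0.0335 = 0.7765; denominator = 1 − 0.0335 = 0.9665
φ_{22} = 0.7765 / 0.9665 = 0.803

0.803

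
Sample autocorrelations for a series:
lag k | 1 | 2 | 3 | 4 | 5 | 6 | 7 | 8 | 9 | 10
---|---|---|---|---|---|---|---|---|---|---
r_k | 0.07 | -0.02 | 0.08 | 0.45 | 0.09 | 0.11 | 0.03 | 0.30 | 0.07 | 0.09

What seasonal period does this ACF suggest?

The largest autocorrelation is r_4 = 0.45, with a weaker echo at lag 8 (0.30); the remaining lags stay at or below 0.11.
The dominant spike at lag 4 indicates a seasonal period of 4.

4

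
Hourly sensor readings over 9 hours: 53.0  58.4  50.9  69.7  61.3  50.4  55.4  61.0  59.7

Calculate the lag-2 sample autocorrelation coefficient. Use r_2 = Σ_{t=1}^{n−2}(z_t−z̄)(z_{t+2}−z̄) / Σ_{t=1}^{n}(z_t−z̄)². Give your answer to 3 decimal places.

Mean z̄ = (53.0 + 58.4 + 50.9 + 69.7 + 61.3 + 50.4 + 55.4 + 61.0 + 59.7)/9 = 57.7556
Numerator Σ_{t=1}^{7}(z_t−z̄)(z_{t+2}−z̄) = -108.6517
Denominator Σ(z_t−z̄)² = 299.2222
r_2 = -108.6517 / 299.2222 = -0.363

-0.363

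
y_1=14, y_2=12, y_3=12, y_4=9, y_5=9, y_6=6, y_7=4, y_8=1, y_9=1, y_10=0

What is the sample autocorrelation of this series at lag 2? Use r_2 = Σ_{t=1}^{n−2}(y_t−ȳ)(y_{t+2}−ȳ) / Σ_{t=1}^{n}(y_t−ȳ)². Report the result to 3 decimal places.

Mean ȳ = (14 + 12 + 12 + 9 + 9 + 6 + 4 + 1 + 1 + 0)/10 = 6.8000
Numerator Σ_{t=1}^{8}(y_t−ȳ)(y_{t+2}−ȳ) = 112.7200
Denominator Σ(y_t−ȳ)² = 237.6000
r_2 = 112.7200 / 237.6000 = 0.474

0.474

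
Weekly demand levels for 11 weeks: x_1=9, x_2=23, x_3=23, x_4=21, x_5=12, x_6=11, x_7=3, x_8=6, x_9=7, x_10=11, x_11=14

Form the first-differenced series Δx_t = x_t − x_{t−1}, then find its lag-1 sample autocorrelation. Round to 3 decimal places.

0.094

First differences Δx: 14, 0, -2, -9, -1, -8, 3, 1, 4, 3
Mean of differences = 0.5000
Numerator Σ(Δx_t−Δx̄)(Δx_{t+1}−Δx̄) = 35.7500
Denominator Σ(Δx_t−Δx̄)² = 378.5000
r_1(Δx) = 35.7500 / 378.5000 = 0.094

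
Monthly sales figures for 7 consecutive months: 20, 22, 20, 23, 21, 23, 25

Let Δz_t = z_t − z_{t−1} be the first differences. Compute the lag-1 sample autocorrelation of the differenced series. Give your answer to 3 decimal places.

First differences Δz: 2, -2, 3, -2, 2, 2
Mean of differences = 0.8333
Numerator Σ(Δz_t−Δz̄)(Δz_{t+1}−Δz̄) = -17.5278
Denominator Σ(Δz_t−Δz̄)² = 24.8333
r_1(Δz) = -17.5278 / 24.8333 = -0.706

-0.706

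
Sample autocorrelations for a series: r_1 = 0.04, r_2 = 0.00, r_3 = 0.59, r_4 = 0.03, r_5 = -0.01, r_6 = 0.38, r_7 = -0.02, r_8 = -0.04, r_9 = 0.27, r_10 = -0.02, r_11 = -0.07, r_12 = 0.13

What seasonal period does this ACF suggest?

The largest autocorrelation is r_3 = 0.59, with weaker echoes at lags 6 (0.38) and 9 (0.27); the remaining lags stay at or below 0.13.
The dominant spike at lag 3 indicates a seasonal period of 3.

3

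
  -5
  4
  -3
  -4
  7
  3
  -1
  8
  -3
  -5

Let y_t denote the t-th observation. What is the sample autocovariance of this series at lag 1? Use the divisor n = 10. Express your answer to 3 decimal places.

-4.811

Mean ȳ = (-5 + 4 − 3 − 4 + 7 + 3 − 1 + 8 − 3 − 5)/10 = 0.1000
Σ_{t=1}^{9}(y_t−ȳ)(y_{t+1}−ȳ) = -48.1100
γ_1 = -48.1100 / 10 = -4.811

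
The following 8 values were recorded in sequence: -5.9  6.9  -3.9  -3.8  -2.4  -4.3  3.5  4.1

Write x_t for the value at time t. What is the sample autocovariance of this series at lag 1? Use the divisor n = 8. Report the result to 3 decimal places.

Mean x̄ = (-5.9 + 6.9 − 3.9 − 3.8 − 2.4 − 4.3 + 3.5 + 4.1)/8 = -0.7250
Deviations: -5.1750, 7.6250, -3.1750, -3.0750, -1.6750, -3.5750, 4.2250, 4.8250
Σ_{t=1}^{7}(x_t−x̄)(x_{t+1}−x̄) = -37.4856
γ_1 = -37.4856 / 8 = -4.686

-4.686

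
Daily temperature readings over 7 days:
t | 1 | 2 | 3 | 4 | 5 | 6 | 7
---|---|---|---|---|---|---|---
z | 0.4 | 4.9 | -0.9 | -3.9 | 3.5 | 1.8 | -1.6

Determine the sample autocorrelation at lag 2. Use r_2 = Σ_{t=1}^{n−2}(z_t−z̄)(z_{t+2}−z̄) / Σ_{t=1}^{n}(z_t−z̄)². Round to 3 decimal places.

Mean z̄ = (0.4 + 4.9 − 0.9 − 3.9 + 3.5 + 1.8 − 1.6)/7 = 0.6000
Deviations from mean: -0.2000, 4.3000, -1.5000, -4.5000, 2.9000, 1.2000, -2.2000
Σ(z_t−z̄)(z_{t+2}−z̄) = (0.3000) + (-19.3500) + (-4.3500) + (-5.4000) + (-6.3800) = -35.1800
Denominator Σ(z_t−z̄)² = 55.7200
r_2 = -35.1800 / 55.7200 = -0.631

-0.631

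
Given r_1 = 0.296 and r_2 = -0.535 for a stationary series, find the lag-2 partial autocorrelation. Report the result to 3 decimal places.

φ_{22} = (r_2 − r_1²) / (1 − r_1²)
r_1² = (0.296)² = 0.087616
Numerator = -0.535 − 0.0876 = -0.6226; denominator = 1 − 0.0876 = 0.9124
φ_{22} = -0.6226 / 0.9124 = -0.682

-0.682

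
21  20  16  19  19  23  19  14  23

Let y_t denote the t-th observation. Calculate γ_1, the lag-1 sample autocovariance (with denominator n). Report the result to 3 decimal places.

-2.235

Mean ȳ = (21 + 20 + 16 + 19 + 19 + 23 + 19 + 14 + 23)/9 = 19.3333
Σ_{t=1}^{8}(y_t−ȳ)(y_{t+1}−ȳ) = -20.1111
γ_1 = -20.1111 / 9 = -2.235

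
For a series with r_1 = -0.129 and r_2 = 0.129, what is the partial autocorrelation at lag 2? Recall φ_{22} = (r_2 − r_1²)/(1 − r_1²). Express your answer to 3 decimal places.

0.114

φ_{22} = (r_2 − r_1²) / (1 − r_1²)
r_1² = (-0.129)² = 0.016641
Numerator = 0.129 − 0.0166 = 0.1124; denominator = 1 − 0.0166 = 0.9834
φ_{22} = 0.1124 / 0.9834 = 0.114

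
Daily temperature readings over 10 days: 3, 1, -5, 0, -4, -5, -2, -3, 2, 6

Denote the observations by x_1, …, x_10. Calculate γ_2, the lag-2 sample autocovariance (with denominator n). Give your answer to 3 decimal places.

Mean x̄ = (3 + 1 − 5 + 0 − 4 − 5 − 2 − 3 + 2 + 6)/10 = -0.7000
Σ_{t=1}^{8}(x_t−x̄)(x_{t+2}−x̄) = -8.2800
γ_2 = -8.2800 / 10 = -0.828

-0.828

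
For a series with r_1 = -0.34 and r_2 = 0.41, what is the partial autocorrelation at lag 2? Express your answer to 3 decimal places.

0.333

φ_{22} = (r_2 − r_1²) / (1 − r_1²)
r_1² = (-0.34)² = 0.1156
Numerator = 0.41 − 0.1156 = 0.2944; denominator = 1 − 0.1156 = 0.8844
φ_{22} = 0.2944 / 0.8844 = 0.333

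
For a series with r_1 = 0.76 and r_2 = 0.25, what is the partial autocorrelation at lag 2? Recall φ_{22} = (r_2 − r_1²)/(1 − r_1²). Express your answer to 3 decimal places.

φ_{22} = (r_2 − r_1²) / (1 − r_1²)
r_1² = (0.76)² = 0.5776
Numerator = 0.25 − 0.5776 = -0.3276; denominator = 1 − 0.5776 = 0.4224
φ_{22} = -0.3276 / 0.4224 = -0.776

-0.776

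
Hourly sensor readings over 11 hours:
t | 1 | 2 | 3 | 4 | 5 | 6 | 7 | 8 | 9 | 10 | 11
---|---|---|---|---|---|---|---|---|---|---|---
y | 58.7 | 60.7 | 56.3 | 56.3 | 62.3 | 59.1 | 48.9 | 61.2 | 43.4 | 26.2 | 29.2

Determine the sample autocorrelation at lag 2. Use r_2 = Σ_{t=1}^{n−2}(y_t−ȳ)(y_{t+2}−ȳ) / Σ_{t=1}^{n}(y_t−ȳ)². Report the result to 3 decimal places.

0.108

Mean ȳ = (58.7 + 60.7 + 56.3 + 56.3 + 62.3 + 59.1 + 48.9 + 61.2 + 43.4 + 26.2 + 29.2)/11 = 51.1182
Numerator Σ_{t=1}^{9}(y_t−ȳ)(y_{t+2}−ȳ) = 178.9775
Denominator Σ(y_t−ȳ)² = 1659.1964
r_2 = 178.9775 / 1659.1964 = 0.108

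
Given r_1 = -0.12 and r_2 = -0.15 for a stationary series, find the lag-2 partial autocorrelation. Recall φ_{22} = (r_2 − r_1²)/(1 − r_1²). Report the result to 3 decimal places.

-0.167

φ_{22} = (r_2 − r_1²) / (1 − r_1²)
r_1² = (-0.12)² = 0.0144
Numerator = -0.15 − 0.0144 = -0.1644; denominator = 1 − 0.0144 = 0.9856
φ_{22} = -0.1644 / 0.9856 = -0.167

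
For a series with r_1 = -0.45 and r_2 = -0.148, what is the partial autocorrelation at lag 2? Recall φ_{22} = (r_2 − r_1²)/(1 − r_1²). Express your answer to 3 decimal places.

φ_{22} = (r_2 − r_1²) / (1 − r_1²)
r_1² = (-0.45)² = 0.2025
Numerator = -0.148 − 0.2025 = -0.3505; denominator = 1 − 0.2025 = 0.7975
φ_{22} = -0.3505 / 0.7975 = -0.439

-0.439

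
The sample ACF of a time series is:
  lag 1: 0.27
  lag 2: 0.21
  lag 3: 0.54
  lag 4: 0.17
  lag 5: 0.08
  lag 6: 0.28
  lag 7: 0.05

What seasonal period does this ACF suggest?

The largest autocorrelation is r_3 = 0.54, with a weaker echo at lag 6 (0.28); the remaining lags stay at or below 0.27. The elevated value at lag 1 (0.27), dropping to 0.21 at lag 2, reflects decaying short-term dependence rather than seasonality.
The dominant spike at lag 3 indicates a seasonal period of 3.

3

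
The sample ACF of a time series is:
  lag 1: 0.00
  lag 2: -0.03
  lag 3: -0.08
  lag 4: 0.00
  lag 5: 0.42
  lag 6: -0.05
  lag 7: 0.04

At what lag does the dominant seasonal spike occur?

5

The largest autocorrelation is r_5 = 0.42; the remaining lags stay at or below 0.04.
The dominant spike at lag 5 indicates a seasonal period of 5.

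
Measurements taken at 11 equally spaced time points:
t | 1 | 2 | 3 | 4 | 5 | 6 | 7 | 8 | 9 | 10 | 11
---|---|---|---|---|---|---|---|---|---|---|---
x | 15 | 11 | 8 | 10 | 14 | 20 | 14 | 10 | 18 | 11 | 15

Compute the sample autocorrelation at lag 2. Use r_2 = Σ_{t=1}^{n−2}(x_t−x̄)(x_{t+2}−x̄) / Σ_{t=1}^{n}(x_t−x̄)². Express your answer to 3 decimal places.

-0.223

Mean x̄ = (15 + 11 + 8 + 10 + 14 + 20 + 14 + 10 + 18 + 11 + 15)/11 = 13.2727
Numerator Σ_{t=1}^{9}(x_t−x̄)(x_{t+2}−x̄) = -29.9669
Denominator Σ(x_t−x̄)² = 134.1818
r_2 = -29.9669 / 134.1818 = -0.223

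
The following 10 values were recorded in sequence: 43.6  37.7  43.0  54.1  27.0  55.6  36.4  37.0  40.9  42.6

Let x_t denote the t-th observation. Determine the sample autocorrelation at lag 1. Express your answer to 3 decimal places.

Mean x̄ = (43.6 + 37.7 + 43.0 + 54.1 + 27.0 + 55.6 + 36.4 + 37.0 + 40.9 + 42.6)/10 = 41.7900
Numerator Σ_{t=1}^{9}(x_t−x̄)(x_{t+1}−x̄) = -428.8471
Denominator Σ(x_t−x̄)² = 635.9090
r_1 = -428.8471 / 635.9090 = -0.674

-0.674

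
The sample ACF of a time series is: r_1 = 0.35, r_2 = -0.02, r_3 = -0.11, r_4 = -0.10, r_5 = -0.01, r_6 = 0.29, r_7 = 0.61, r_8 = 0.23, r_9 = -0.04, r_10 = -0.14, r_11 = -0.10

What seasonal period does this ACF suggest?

The largest autocorrelation is r_7 = 0.61; the remaining lags stay at or below 0.35.
The dominant spike at lag 7 indicates a seasonal period of 7.

7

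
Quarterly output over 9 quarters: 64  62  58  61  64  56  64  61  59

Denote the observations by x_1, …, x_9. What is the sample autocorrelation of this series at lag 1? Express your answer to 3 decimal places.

Mean x̄ = (64 + 62 + 58 + 61 + 64 + 56 + 64 + 61 + 59)/9 = 61.0000
Numerator Σ_{t=1}^{8}(x_t−x̄)(x_{t+1}−x̄) = -30.0000
Denominator Σ(x_t−x̄)² = 66.0000
r_1 = -30.0000 / 66.0000 = -0.455

-0.455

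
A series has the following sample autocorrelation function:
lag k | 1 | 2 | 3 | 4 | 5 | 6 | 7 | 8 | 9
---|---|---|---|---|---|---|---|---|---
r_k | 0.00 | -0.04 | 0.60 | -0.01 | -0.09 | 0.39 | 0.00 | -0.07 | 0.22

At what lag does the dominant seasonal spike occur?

The largest autocorrelation is r_3 = 0.60, with weaker echoes at lags 6 (0.39) and 9 (0.22); the remaining lags stay at or below 0.00.
The dominant spike at lag 3 indicates a seasonal period of 3.

3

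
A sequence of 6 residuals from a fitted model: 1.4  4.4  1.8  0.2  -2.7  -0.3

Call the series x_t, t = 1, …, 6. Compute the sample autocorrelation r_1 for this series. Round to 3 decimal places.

0.395

Mean x̄ = (1.4 + 4.4 + 1.8 + 0.2 − 2.7 − 0.3)/6 = 0.8000
Σ(x_t−x̄)(x_{t+1}−x̄) = (2.1600) + (3.6000) + (-0.6000) + (2.1000) + (3.8500) = 11.1100
Denominator Σ(x_t−x̄)² = 28.1400
r_1 = 11.1100 / 28.1400 = 0.395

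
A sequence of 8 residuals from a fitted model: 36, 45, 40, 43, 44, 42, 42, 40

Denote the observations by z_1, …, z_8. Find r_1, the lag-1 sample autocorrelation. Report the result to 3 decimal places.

Mean z̄ = (36 + 45 + 40 + 43 + 44 + 42 + 42 + 40)/8 = 41.5000
Deviations from mean: -5.5000, 3.5000, -1.5000, 1.5000, 2.5000, 0.5000, 0.5000, -1.5000
Σ(z_t−z̄)(z_{t+1}−z̄) = (-19.2500) + (-5.2500) + (-2.2500) + (3.7500) + (1.2500) + (0.2500) + (-0.7500) = -22.2500
Denominator Σ(z_t−z̄)² = 56.0000
r_1 = -22.2500 / 56.0000 = -0.397

-0.397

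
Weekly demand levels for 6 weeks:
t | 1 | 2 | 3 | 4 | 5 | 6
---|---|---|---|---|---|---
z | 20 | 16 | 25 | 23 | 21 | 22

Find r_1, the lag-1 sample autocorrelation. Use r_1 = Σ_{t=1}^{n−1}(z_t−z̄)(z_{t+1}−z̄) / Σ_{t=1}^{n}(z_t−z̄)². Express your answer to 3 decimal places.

Mean z̄ = (20 + 16 + 25 + 23 + 21 + 22)/6 = 21.1667
Deviations from mean: -1.1667, -5.1667, 3.8333, 1.8333, -0.1667, 0.8333
Σ(z_t−z̄)(z_{t+1}−z̄) = (6.0278) + (-19.8056) + (7.0278) + (-0.3056) + (-0.1389) = -7.1944
Denominator Σ(z_t−z̄)² = 46.8333
r_1 = -7.1944 / 46.8333 = -0.154

-0.154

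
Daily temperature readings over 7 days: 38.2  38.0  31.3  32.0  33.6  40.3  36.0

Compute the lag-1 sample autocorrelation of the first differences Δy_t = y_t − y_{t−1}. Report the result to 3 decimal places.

First differences Δy: -0.2, -6.7, 0.7, 1.6, 6.7, -4.3
Mean of differences = -0.3667
Numerator Σ(Δy_t−Δȳ)(Δy_{t+1}−Δȳ) = -19.6111
Denominator Σ(Δy_t−Δȳ)² = 110.5533
r_1(Δy) = -19.6111 / 110.5533 = -0.177

-0.177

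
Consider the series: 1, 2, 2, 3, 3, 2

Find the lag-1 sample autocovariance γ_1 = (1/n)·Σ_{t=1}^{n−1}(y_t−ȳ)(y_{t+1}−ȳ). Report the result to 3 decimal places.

Mean ȳ = (1 + 2 + 2 + 3 + 3 + 2)/6 = 2.1667
Deviations: -1.1667, -0.1667, -0.1667, 0.8333, 0.8333, -0.1667
Σ_{t=1}^{5}(y_t−ȳ)(y_{t+1}−ȳ) = 0.6389
γ_1 = 0.6389 / 6 = 0.106

0.106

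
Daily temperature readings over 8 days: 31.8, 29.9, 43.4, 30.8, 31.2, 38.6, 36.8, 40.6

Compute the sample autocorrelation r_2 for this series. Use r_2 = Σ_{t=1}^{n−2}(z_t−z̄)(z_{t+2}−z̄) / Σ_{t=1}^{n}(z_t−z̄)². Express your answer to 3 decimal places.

Mean z̄ = (31.8 + 29.9 + 43.4 + 30.8 + 31.2 + 38.6 + 36.8 + 40.6)/8 = 35.3875
Deviations from mean: -3.5875, -5.4875, 8.0125, -4.5875, -4.1875, 3.2125, 1.4125, 5.2125
Numerator Σ_{t=1}^{6}(z_t−z̄)(z_{t+2}−z̄) = -41.0303
Denominator Σ(z_t−z̄)² = 185.2488
r_2 = -41.0303 / 185.2488 = -0.221

-0.221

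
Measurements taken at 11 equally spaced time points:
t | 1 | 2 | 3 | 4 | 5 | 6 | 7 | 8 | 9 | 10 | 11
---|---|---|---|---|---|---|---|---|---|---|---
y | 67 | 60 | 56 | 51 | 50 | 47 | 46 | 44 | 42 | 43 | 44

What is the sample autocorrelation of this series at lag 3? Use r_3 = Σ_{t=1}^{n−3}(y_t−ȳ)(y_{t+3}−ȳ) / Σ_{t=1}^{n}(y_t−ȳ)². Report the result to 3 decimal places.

0.131

Mean ȳ = (67 + 60 + 56 + 51 + 50 + 47 + 46 + 44 + 42 + 43 + 44)/11 = 50.0000
Numerator Σ_{t=1}^{8}(y_t−ȳ)(y_{t+3}−ȳ) = 83.0000
Denominator Σ(y_t−ȳ)² = 636.0000
r_3 = 83.0000 / 636.0000 = 0.131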